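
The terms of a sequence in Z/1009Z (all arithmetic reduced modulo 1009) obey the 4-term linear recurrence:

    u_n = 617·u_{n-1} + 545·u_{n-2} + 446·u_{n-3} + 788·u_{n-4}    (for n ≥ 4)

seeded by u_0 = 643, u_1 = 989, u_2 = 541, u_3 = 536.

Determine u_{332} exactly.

379

u_4 = 617·536 + 545·541 + 446·989 + 788·643 = 304
u_5 = 617·304 + 545·536 + 446·541 + 788·989 = 932
u_6 = 617·932 + 545·304 + 446·536 + 788·541 = 551
u_7 = 617·551 + 545·932 + 446·304 + 788·536 = 322
u_8 = 617·322 + 545·551 + 446·932 + 788·304 = 906
u_9 = 617·906 + 545·322 + 446·551 + 788·932 = 363
Continuing the recurrence:
  u_10 = 994;  u_11 = 850;  u_12 = 690;  u_13 = 921;  u_14 = 896;  u_15 = 191
  u_16 = 739;  u_17 = 392;  u_18 = 46;  u_19 = 689;  u_20 = 583;  u_21 = 133
  u_22 = 714;  u_23 = 237;  u_24 = 685;  u_25 = 364;  u_26 = 961;  u_27 = 135
  u_28 = 491;  u_29 = 222;  u_30 = 148;  u_31 = 884;  u_32 = 90;  u_33 = 315
  u_34 = 570;  u_35 = 865;  u_36 = 351;  u_37 = 821;  u_38 = 131;  u_39 = 252
  u_40 = 884;  u_41 = 767;  u_42 = 199;  u_43 = 531;  u_44 = 607;  u_45 = 968
  u_46 = 928;  u_47 = 329;  u_48 = 361;  u_49 = 638;  u_50 = 294;  u_51 = 906
  u_52 = 764;  u_53 = 770;  u_54 = 601;  u_55 = 687;  u_56 = 747;  u_57 = 874
  u_58 = 973;  u_59 = 792;  u_60 = 578;  u_61 = 899;  u_62 = 910;  u_63 = 65
  u_64 = 53;  u_65 = 859;  u_66 = 321;  u_67 = 464;  u_68 = 209;  u_69 = 172
  u_70 = 864;  u_71 = 999;  u_72 = 823;  u_73 = 95;  u_74 = 974;  u_75 = 893
  u_76 = 901;  u_77 = 24;  u_78 = 739;  u_79 = 533;  u_80 = 357;  u_81 = 601
  u_82 = 75;  u_83 = 550;  u_84 = 298;  u_85 = 825;  u_86 = 132;  u_87 = 594
  u_88 = 933;  u_89 = 17;  u_90 = 1003;  u_91 = 824;  u_92 = 800;  u_93 = 904
  u_94 = 448;  u_95 = 377;  u_96 = 889;  u_97 = 279;  u_98 = 311;  u_99 = 260
  u_100 = 585;  u_101 = 526;  u_102 = 440;  u_103 = 814;  u_104 = 798;  u_105 = 936
  u_106 = 832;  u_107 = 786;  u_108 = 988;  u_109 = 463;  u_110 = 986;  u_111 = 586
  u_112 = 171;  u_113 = 515;  u_114 = 350;  u_115 = 434;  u_116 = 631;  u_117 = 184
  u_118 = 525;  u_119 = 281;  u_120 = 533;  u_121 = 471;  u_122 = 128;  u_123 = 734
  u_124 = 430;  u_125 = 829;  u_126 = 604;  u_127 = 425;  u_128 = 387;  u_129 = 620
  u_130 = 734;  u_131 = 706;  u_132 = 472;  u_133 = 616;  u_134 = 936;  u_135 = 87
  u_136 = 680;  u_137 = 626;  u_138 = 541;  u_139 = 470;  u_140 = 388;  u_141 = 149
  u_142 = 951;  u_143 = 580;  u_144 = 220;  u_145 = 542;  u_146 = 341;  u_147 = 488
  u_148 = 996;  u_149 = 660;  u_150 = 589;  u_151 = 31;  u_152 = 686;  u_153 = 23
  u_154 = 297;  u_155 = 479;  u_156 = 243;  u_157 = 568;  u_158 = 263;  u_159 = 120
  u_160 = 283;  u_161 = 720;  u_162 = 580;  u_163 = 380;  u_164 = 928;  u_165 = 397
  u_166 = 953;  u_167 = 158;  u_168 = 598;  u_169 = 312;  u_170 = 903;  u_171 = 431
  u_172 = 234;  u_173 = 705;  u_174 = 228;  u_175 = 253;  u_176 = 235;  u_177 = 729
  u_178 = 612;  u_179 = 462;  u_180 = 846;  u_181 = 722;  u_182 = 632;  u_183 = 207
  u_184 = 796;  u_185 = 786;  u_186 = 665;  u_187 = 711;  u_188 = 49;  u_189 = 797
  u_190 = 457;  u_191 = 882;  u_192 = 749;  u_193 = 859;  u_194 = 612;  u_195 = 107
  u_196 = 645;  u_197 = 587;  u_198 = 594;  u_199 = 967;  u_200 = 356;  u_201 = 1007
  u_202 = 402;  u_203 = 303;  u_204 = 566;  u_205 = 908;  u_206 = 848;  u_207 = 821
  u_208 = 466;  u_209 = 371;  u_210 = 740;  u_211 = 59;  u_212 = 710;  u_213 = 875
  u_214 = 561;  u_215 = 589;  u_216 = 452;  u_217 = 870;  u_218 = 626;  u_219 = 508
  u_220 = 328;  u_221 = 113;  u_222 = 706;  u_223 = 473;  u_224 = 689;  u_225 = 125
  u_226 = 35;  u_227 = 880;  u_228 = 367;  u_229 = 841;  u_230 = 820;  u_231 = 162
  u_232 = 336;  u_233 = 222;  u_234 = 245;  u_235 = 771;  u_236 = 336;  u_237 = 586
  u_238 = 969;  u_239 = 716;  u_240 = 663;  u_241 = 131;  u_242 = 471;  u_243 = 9
  u_244 = 603;  u_245 = 94;  u_246 = 0;  u_247 = 344;  u_248 = 838;  u_249 = 659
  u_250 = 674;  u_251 = 170;  u_252 = 761;  u_253 = 762;  u_254 = 529;  u_255 = 213
  u_256 = 123;  u_257 = 195;  u_258 = 972;  u_259 = 421;  u_260 = 715;  u_261 = 558
  u_262 = 615;  u_263 = 305;  u_264 = 741;  u_265 = 491;  u_266 = 607;  u_267 = 122
  u_268 = 201;  u_269 = 577;  u_270 = 381;  u_271 = 772;  u_272 = 898;  u_273 = 143
  u_274 = 282;  u_275 = 532;  u_276 = 158;  u_277 = 302;  u_278 = 407;  u_279 = 320
  u_280 = 403;  u_281 = 34;  u_282 = 776;  u_283 = 940;  u_284 = 721;  u_285 = 183
  u_286 = 886;  u_287 = 446;  u_288 = 263;  u_289 = 277;  u_290 = 528;  u_291 = 54
  u_292 = 50;  u_293 = 463;  u_294 = 355;  u_295 = 443;  u_296 = 350;  u_297 = 820
  u_298 = 541;  u_299 = 415;  u_300 = 791;  u_301 = 385;  u_302 = 626;  u_303 = 497
  u_304 = 976;  u_305 = 655;  u_306 = 281;  u_307 = 179;  u_308 = 998;  u_309 = 709
  u_310 = 186;  u_311 = 634;  u_312 = 966;  u_313 = 79;  u_314 = 590;  u_315 = 588
  u_316 = 585;  u_317 = 824;  u_318 = 541;  u_319 = 694;  u_320 = 694;  u_321 = 897
  u_322 = 643;  u_323 = 458;  u_324 = 870;  u_325 = 138;  u_326 = 926;  u_327 = 29
  u_328 = 349;  u_329 = 164;  u_330 = 799
u_331 = 617·799 + 545·164 + 446·349 + 788·29 = 83
u_332 = 617·83 + 545·799 + 446·164 + 788·349 = 379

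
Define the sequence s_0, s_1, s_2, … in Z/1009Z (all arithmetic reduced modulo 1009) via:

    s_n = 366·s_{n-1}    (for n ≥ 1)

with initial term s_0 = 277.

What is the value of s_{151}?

s_1 = 366·277 = 482
s_2 = 366·482 = 846
s_3 = 366·846 = 882
s_4 = 366·882 = 941
s_5 = 366·941 = 337
s_6 = 366·337 = 244
s_7 = 366·244 = 512
s_8 = 366·512 = 727
s_9 = 366·727 = 715
s_10 = 366·715 = 359
s_11 = 366·359 = 224
s_12 = 366·224 = 255
s_13 = 366·255 = 502
s_14 = 366·502 = 94
s_15 = 366·94 = 98
s_16 = 366·98 = 553
s_17 = 366·553 = 598
s_18 = 366·598 = 924
s_19 = 366·924 = 169
s_20 = 366·169 = 305
s_21 = 366·305 = 640
s_22 = 366·640 = 152
s_23 = 366·152 = 137
s_24 = 366·137 = 701
s_25 = 366·701 = 280
s_26 = 366·280 = 571
s_27 = 366·571 = 123
s_28 = 366·123 = 622
s_29 = 366·622 = 627
s_30 = 366·627 = 439
s_31 = 366·439 = 243
s_32 = 366·243 = 146
s_33 = 366·146 = 968
s_34 = 366·968 = 129
s_35 = 366·129 = 800
s_36 = 366·800 = 190
s_37 = 366·190 = 928
s_38 = 366·928 = 624
s_39 = 366·624 = 350
s_40 = 366·350 = 966
s_41 = 366·966 = 406
s_42 = 366·406 = 273
s_43 = 366·273 = 27
s_44 = 366·27 = 801
s_45 = 366·801 = 556
s_46 = 366·556 = 687
s_47 = 366·687 = 201
s_48 = 366·201 = 918
s_49 = 366·918 = 1000
s_50 = 366·1000 = 742
s_51 = 366·742 = 151
s_52 = 366·151 = 780
s_53 = 366·780 = 942
s_54 = 366·942 = 703
s_55 = 366·703 = 3
s_56 = 366·3 = 89
s_57 = 366·89 = 286
s_58 = 366·286 = 749
s_59 = 366·749 = 695
s_60 = 366·695 = 102
s_61 = 366·102 = 1008
s_62 = 366·1008 = 643
s_63 = 366·643 = 241
s_64 = 366·241 = 423
s_65 = 366·423 = 441
s_66 = 366·441 = 975
s_67 = 366·975 = 673
s_68 = 366·673 = 122
s_69 = 366·122 = 256
s_70 = 366·256 = 868
s_71 = 366·868 = 862
s_72 = 366·862 = 684
s_73 = 366·684 = 112
s_74 = 366·112 = 632
s_75 = 366·632 = 251
s_76 = 366·251 = 47
s_77 = 366·47 = 49
s_78 = 366·49 = 781
s_79 = 366·781 = 299
s_80 = 366·299 = 462
s_81 = 366·462 = 589
s_82 = 366·589 = 657
s_83 = 366·657 = 320
s_84 = 366·320 = 76
s_85 = 366·76 = 573
s_86 = 366·573 = 855
s_87 = 366·855 = 140
s_88 = 366·140 = 790
s_89 = 366·790 = 566
s_90 = 366·566 = 311
s_91 = 366·311 = 818
s_92 = 366·818 = 724
s_93 = 366·724 = 626
s_94 = 366·626 = 73
s_95 = 366·73 = 484
s_96 = 366·484 = 569
s_97 = 366·569 = 400
s_98 = 366·400 = 95
s_99 = 366·95 = 464
s_100 = 366·464 = 312
s_101 = 366·312 = 175
s_102 = 366·175 = 483
s_103 = 366·483 = 203
s_104 = 366·203 = 641
s_105 = 366·641 = 518
s_106 = 366·518 = 905
s_107 = 366·905 = 278
s_108 = 366·278 = 848
s_109 = 366·848 = 605
s_110 = 366·605 = 459
s_111 = 366·459 = 500
s_112 = 366·500 = 371
s_113 = 366·371 = 580
s_114 = 366·580 = 390
s_115 = 366·390 = 471
s_116 = 366·471 = 856
s_117 = 366·856 = 506
s_118 = 366·506 = 549
s_119 = 366·549 = 143
s_120 = 366·143 = 879
s_121 = 366·879 = 852
s_122 = 366·852 = 51
s_123 = 366·51 = 504
s_124 = 366·504 = 826
s_125 = 366·826 = 625
s_126 = 366·625 = 716
s_127 = 366·716 = 725
s_128 = 366·725 = 992
s_129 = 366·992 = 841
s_130 = 366·841 = 61
s_131 = 366·61 = 128
s_132 = 366·128 = 434
s_133 = 366·434 = 431
s_134 = 366·431 = 342
s_135 = 366·342 = 56
s_136 = 366·56 = 316
s_137 = 366·316 = 630
s_138 = 366·630 = 528
s_139 = 366·528 = 529
s_140 = 366·529 = 895
s_141 = 366·895 = 654
s_142 = 366·654 = 231
s_143 = 366·231 = 799
s_144 = 366·799 = 833
s_145 = 366·833 = 160
s_146 = 366·160 = 38
s_147 = 366·38 = 791
s_148 = 366·791 = 932
s_149 = 366·932 = 70
s_150 = 366·70 = 395
s_151 = 366·395 = 283

283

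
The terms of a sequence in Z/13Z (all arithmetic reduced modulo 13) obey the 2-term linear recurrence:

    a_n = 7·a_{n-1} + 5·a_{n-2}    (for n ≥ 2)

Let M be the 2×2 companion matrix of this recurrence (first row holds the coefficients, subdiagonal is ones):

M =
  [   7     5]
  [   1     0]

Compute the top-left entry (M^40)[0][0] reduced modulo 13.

(M^40)[0][0] is the top entry after applying M 40 times to the unit state (1, 0). Equivalently it is h_{41} for the auxiliary sequence (h_n) obeying the same recurrence with h_1 = 1 and h_i = 0 for 0 ≤ i < 1:
h_2 = 7·1 + 5·0 = 7
h_3 = 7·7 + 5·1 = 2
h_4 = 7·2 + 5·7 = 10
h_5 = 7·10 + 5·2 = 2
h_6 = 7·2 + 5·10 = 12
h_7 = 7·12 + 5·2 = 3
h_8 = 7·3 + 5·12 = 3
h_9 = 7·3 + 5·3 = 10
h_10 = 7·10 + 5·3 = 7
h_11 = 7·7 + 5·10 = 8
h_12 = 7·8 + 5·7 = 0
h_13 = 7·0 + 5·8 = 1
(h_12, h_13) = (0, 1) = (h_0, h_1), so the sequence has period 12.
41 ≡ 5 (mod 12), hence h_41 = h_5 = 2.

2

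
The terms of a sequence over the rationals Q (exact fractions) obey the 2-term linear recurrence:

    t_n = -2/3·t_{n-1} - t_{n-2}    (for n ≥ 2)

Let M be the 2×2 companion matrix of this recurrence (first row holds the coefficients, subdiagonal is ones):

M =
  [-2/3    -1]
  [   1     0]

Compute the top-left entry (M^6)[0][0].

(M^6)[0][0] is the top entry after applying M 6 times to the unit state (1, 0). Equivalently it is h_{7} for the auxiliary sequence (h_n) obeying the same recurrence with h_1 = 1 and h_i = 0 for 0 ≤ i < 1:
h_2 = -2/3·1 + -1·0 = -2/3
h_3 = -2/3·-2/3 + -1·1 = -5/9
h_4 = -2/3·-5/9 + -1·-2/3 = 28/27
h_5 = -2/3·28/27 + -1·-5/9 = -11/81
h_6 = -2/3·-11/81 + -1·28/27 = -230/243
h_7 = -2/3·-230/243 + -1·-11/81 = 559/729

559/729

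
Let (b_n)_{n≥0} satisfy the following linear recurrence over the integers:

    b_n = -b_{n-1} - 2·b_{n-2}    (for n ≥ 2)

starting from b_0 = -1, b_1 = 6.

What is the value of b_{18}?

b_2 = -1·6 + -2·-1 = -4
b_3 = -1·-4 + -2·6 = -8
b_4 = -1·-8 + -2·-4 = 16
b_5 = -1·16 + -2·-8 = 0
b_6 = -1·0 + -2·16 = -32
b_7 = -1·-32 + -2·0 = 32
b_8 = -1·32 + -2·-32 = 32
b_9 = -1·32 + -2·32 = -96
b_10 = -1·-96 + -2·32 = 32
b_11 = -1·32 + -2·-96 = 160
b_12 = -1·160 + -2·32 = -224
b_13 = -1·-224 + -2·160 = -96
b_14 = -1·-96 + -2·-224 = 544
b_15 = -1·544 + -2·-96 = -352
b_16 = -1·-352 + -2·544 = -736
b_17 = -1·-736 + -2·-352 = 1440
b_18 = -1·1440 + -2·-736 = 32

32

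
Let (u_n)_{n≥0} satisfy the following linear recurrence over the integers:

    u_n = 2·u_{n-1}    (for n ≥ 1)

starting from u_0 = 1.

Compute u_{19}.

u_1 = 2·1 = 2
u_2 = 2·2 = 4
u_3 = 2·4 = 8
u_4 = 2·8 = 16
u_5 = 2·16 = 32
u_6 = 2·32 = 64
u_7 = 2·64 = 128
u_8 = 2·128 = 256
u_9 = 2·256 = 512
u_10 = 2·512 = 1024
u_11 = 2·1024 = 2048
u_12 = 2·2048 = 4096
u_13 = 2·4096 = 8192
u_14 = 2·8192 = 16384
u_15 = 2·16384 = 32768
u_16 = 2·32768 = 65536
u_17 = 2·65536 = 131072
u_18 = 2·131072 = 262144
u_19 = 2·262144 = 524288

524288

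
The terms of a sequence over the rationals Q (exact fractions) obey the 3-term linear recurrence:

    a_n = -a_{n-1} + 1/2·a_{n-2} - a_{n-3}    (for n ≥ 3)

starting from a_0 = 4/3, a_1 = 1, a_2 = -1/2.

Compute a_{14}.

a_3 = -1·-1/2 + 1/2·1 + -1·4/3 = -1/3
a_4 = -1·-1/3 + 1/2·-1/2 + -1·1 = -11/12
a_5 = -1·-11/12 + 1/2·-1/3 + -1·-1/2 = 5/4
a_6 = -1·5/4 + 1/2·-11/12 + -1·-1/3 = -11/8
a_7 = -1·-11/8 + 1/2·5/4 + -1·-11/12 = 35/12
a_8 = -1·35/12 + 1/2·-11/8 + -1·5/4 = -233/48
a_9 = -1·-233/48 + 1/2·35/12 + -1·-11/8 = 123/16
a_10 = -1·123/16 + 1/2·-233/48 + -1·35/12 = -417/32
a_11 = -1·-417/32 + 1/2·123/16 + -1·-233/48 = 1043/48
a_12 = -1·1043/48 + 1/2·-417/32 + -1·123/16 = -6899/192
a_13 = -1·-6899/192 + 1/2·1043/48 + -1·-417/32 = 3829/64
a_14 = -1·3829/64 + 1/2·-6899/192 + -1·1043/48 = -12739/128

-12739/128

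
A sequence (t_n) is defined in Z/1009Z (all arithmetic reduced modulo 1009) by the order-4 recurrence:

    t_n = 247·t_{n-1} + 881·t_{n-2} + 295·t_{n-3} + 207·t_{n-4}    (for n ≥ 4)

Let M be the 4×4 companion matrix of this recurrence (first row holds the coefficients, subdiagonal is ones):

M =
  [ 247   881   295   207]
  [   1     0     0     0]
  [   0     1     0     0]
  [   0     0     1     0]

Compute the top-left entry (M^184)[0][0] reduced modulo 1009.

(M^184)[0][0] is the top entry after applying M 184 times to the unit state (1, 0, 0, 0). Equivalently it is h_{187} for the auxiliary sequence (h_n) obeying the same recurrence with h_3 = 1 and h_i = 0 for 0 ≤ i < 3:
h_4 = 247·1 + 881·0 + 295·0 + 207·0 = 247
h_5 = 247·247 + 881·1 + 295·0 + 207·0 = 341
h_6 = 247·341 + 881·247 + 295·1 + 207·0 = 438
h_7 = 247·438 + 881·341 + 295·247 + 207·1 = 386
h_8 = 247·386 + 881·438 + 295·341 + 207·247 = 301
h_9 = 247·301 + 881·386 + 295·438 + 207·341 = 738
Continuing the recurrence:
  h_10 = 189;  h_11 = 845;  h_12 = 400;  h_13 = 388;  h_14 = 64;  h_15 = 755
  h_16 = 205;  h_17 = 723;  h_18 = 858;  h_19 = 145;  h_20 = 91;  h_21 = 61
  h_22 = 811;  h_23 = 146;  h_24 = 365;  h_25 = 459;  h_26 = 125;  h_27 = 39
  h_28 = 775;  h_29 = 486;  h_30 = 709;  h_31 = 499;  h_32 = 299;  h_33 = 894
  h_34 = 266;  h_35 = 499;  h_36 = 129;  h_37 = 458;  h_38 = 217;  h_39 = 108
  h_40 = 282;  h_41 = 743;  h_42 = 206;  h_43 = 784;  h_44 = 879;  h_45 = 380
  h_46 = 1002;  h_47 = 921;  h_48 = 783;  h_49 = 758;  h_50 = 62;  h_51 = 898
  h_52 = 215;  h_53 = 349;  h_54 = 430;  h_55 = 77;  h_56 = 449;  h_57 = 467
  h_58 = 90;  h_59 = 867;  h_60 = 476;  h_61 = 663;  h_62 = 871;  h_63 = 148
  h_64 = 232;  h_65 = 694;  h_66 = 421;  h_67 = 214;  h_68 = 483;  h_69 = 558
  h_70 = 263;  h_71 = 718;  h_72 = 637;  h_73 = 222;  h_74 = 416;  h_75 = 214
  h_76 = 204;  h_77 = 969;  h_78 = 242;  h_79 = 869;  h_80 = 187;  h_81 = 85
  h_82 = 808;  h_83 = 973;  h_84 = 909;  h_85 = 766;  h_86 = 443;  h_87 = 655
  h_88 = 588;  h_89 = 520;  h_90 = 87;  h_91 = 625;  h_92 = 629;  h_93 = 814
  h_94 = 50;  h_95 = 99;  h_96 = 930;  h_97 = 722;  h_98 = 976;  h_99 = 548
  h_100 = 220;  h_101 = 817;  h_102 = 543;  h_103 = 27;  h_104 = 731;  h_105 = 896
  h_106 = 905;  h_107 = 138;  h_108 = 913;  h_109 = 408;  h_110 = 67;  h_111 = 895
  h_112 = 187;  h_113 = 535;  h_114 = 665;  h_115 = 208;  h_116 = 341;  h_117 = 274
  h_118 = 56;  h_119 = 322;  h_120 = 794;  h_121 = 106;  h_122 = 862;  h_123 = 775
  h_124 = 251;  h_125 = 905;  h_126 = 129;  h_127 = 152;  h_128 = 940;  h_129 = 208
  h_130 = 581;  h_131 = 858;  h_132 = 997;  h_133 = 763;  h_134 = 352;  h_135 = 897
  h_136 = 549;  h_137 = 48;  h_138 = 579;  h_139 = 183;  h_140 = 10;  h_141 = 365
  h_142 = 373;  h_143 = 477;  h_144 = 218;  h_145 = 796;  h_146 = 187;  h_147 = 396
  h_148 = 672;  h_149 = 245;  h_150 = 876;  h_151 = 75;  h_152 = 732;  h_153 = 55
  h_154 = 248;  h_155 = 134;  h_156 = 600;  h_157 = 676;  h_158 = 427;  h_159 = 690
  h_160 = 479;  h_161 = 253;  h_162 = 508;  h_163 = 870;  h_164 = 774;  h_165 = 538
  h_166 = 92;  h_167 = 49;  h_168 = 411;  h_169 = 672;  h_170 = 570;  h_171 = 506
  h_172 = 351;  h_173 = 249;  h_174 = 306;  h_175 = 756;  h_176 = 57;  h_177 = 602
  h_178 = 953;  h_179 = 690;  h_180 = 720;  h_181 = 859;  h_182 = 190;  h_183 = 607
  h_184 = 347;  h_185 = 725
h_186 = 247·725 + 881·347 + 295·607 + 207·190 = 913
h_187 = 247·913 + 881·725 + 295·347 + 207·607 = 512

512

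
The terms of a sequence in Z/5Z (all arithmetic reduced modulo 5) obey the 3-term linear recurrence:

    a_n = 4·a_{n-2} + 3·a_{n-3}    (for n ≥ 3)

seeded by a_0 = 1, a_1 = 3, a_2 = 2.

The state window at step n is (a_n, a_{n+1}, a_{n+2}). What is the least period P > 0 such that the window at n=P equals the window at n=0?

24

n=0: window = (1, 3, 2)
n=1: window = (3, 2, 0)
n=2: window = (2, 0, 2)
n=3: window = (0, 2, 1)
n=4: window = (2, 1, 3)
n=5: window = (1, 3, 0)
n=6: window = (3, 0, 0)
n=7: window = (0, 0, 4)
n=8: window = (0, 4, 0)
n=9: window = (4, 0, 1)
n=10: window = (0, 1, 2)
n=11: window = (1, 2, 4)
n=12: window = (2, 4, 1)
n=13: window = (4, 1, 2)
n=14: window = (1, 2, 1)
n=15: window = (2, 1, 1)
n=16: window = (1, 1, 0)
n=17: window = (1, 0, 2)
n=18: window = (0, 2, 3)
n=19: window = (2, 3, 3)
n=20: window = (3, 3, 3)
n=21: window = (3, 3, 1)
n=22: window = (3, 1, 1)
n=23: window = (1, 1, 3)
n=24: window = (1, 3, 2)
window at n=24 equals window at n=0 → period = 24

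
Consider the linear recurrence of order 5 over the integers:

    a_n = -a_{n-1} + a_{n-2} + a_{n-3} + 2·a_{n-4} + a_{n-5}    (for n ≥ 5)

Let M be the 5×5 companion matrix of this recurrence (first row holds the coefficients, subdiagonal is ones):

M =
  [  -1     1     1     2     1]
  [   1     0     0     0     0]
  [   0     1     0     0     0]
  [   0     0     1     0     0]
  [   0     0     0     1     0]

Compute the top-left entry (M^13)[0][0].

(M^13)[0][0] is the top entry after applying M 13 times to the unit state (1, 0, 0, 0, 0). Equivalently it is h_{17} for the auxiliary sequence (h_n) obeying the same recurrence with h_4 = 1 and h_i = 0 for 0 ≤ i < 4:
h_5 = -1·1 + 1·0 + 1·0 + 2·0 + 1·0 = -1
h_6 = -1·-1 + 1·1 + 1·0 + 2·0 + 1·0 = 2
h_7 = -1·2 + 1·-1 + 1·1 + 2·0 + 1·0 = -2
h_8 = -1·-2 + 1·2 + 1·-1 + 2·1 + 1·0 = 5
h_9 = -1·5 + 1·-2 + 1·2 + 2·-1 + 1·1 = -6
h_10 = -1·-6 + 1·5 + 1·-2 + 2·2 + 1·-1 = 12
h_11 = -1·12 + 1·-6 + 1·5 + 2·-2 + 1·2 = -15
h_12 = -1·-15 + 1·12 + 1·-6 + 2·5 + 1·-2 = 29
h_13 = -1·29 + 1·-15 + 1·12 + 2·-6 + 1·5 = -39
h_14 = -1·-39 + 1·29 + 1·-15 + 2·12 + 1·-6 = 71
h_15 = -1·71 + 1·-39 + 1·29 + 2·-15 + 1·12 = -99
h_16 = -1·-99 + 1·71 + 1·-39 + 2·29 + 1·-15 = 174
h_17 = -1·174 + 1·-99 + 1·71 + 2·-39 + 1·29 = -251

-251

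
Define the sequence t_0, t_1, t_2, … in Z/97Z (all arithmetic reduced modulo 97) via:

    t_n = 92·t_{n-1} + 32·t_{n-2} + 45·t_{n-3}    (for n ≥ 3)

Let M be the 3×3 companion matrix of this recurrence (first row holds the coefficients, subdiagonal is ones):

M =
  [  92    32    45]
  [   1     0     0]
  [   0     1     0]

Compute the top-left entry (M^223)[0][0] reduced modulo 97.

(M^223)[0][0] is the top entry after applying M 223 times to the unit state (1, 0, 0). Equivalently it is h_{225} for the auxiliary sequence (h_n) obeying the same recurrence with h_2 = 1 and h_i = 0 for 0 ≤ i < 2:
h_3 = 92·1 + 32·0 + 45·0 = 92
h_4 = 92·92 + 32·1 + 45·0 = 57
h_5 = 92·57 + 32·92 + 45·1 = 85
h_6 = 92·85 + 32·57 + 45·92 = 10
h_7 = 92·10 + 32·85 + 45·57 = 94
h_8 = 92·94 + 32·10 + 45·85 = 86
h_9 = 92·86 + 32·94 + 45·10 = 21
h_10 = 92·21 + 32·86 + 45·94 = 87
h_11 = 92·87 + 32·21 + 45·86 = 33
h_12 = 92·33 + 32·87 + 45·21 = 72
h_13 = 92·72 + 32·33 + 45·87 = 52
h_14 = 92·52 + 32·72 + 45·33 = 37
h_15 = 92·37 + 32·52 + 45·72 = 63
h_16 = 92·63 + 32·37 + 45·52 = 8
h_17 = 92·8 + 32·63 + 45·37 = 52
h_18 = 92·52 + 32·8 + 45·63 = 18
h_19 = 92·18 + 32·52 + 45·8 = 91
h_20 = 92·91 + 32·18 + 45·52 = 36
h_21 = 92·36 + 32·91 + 45·18 = 50
h_22 = 92·50 + 32·36 + 45·91 = 50
h_23 = 92·50 + 32·50 + 45·36 = 60
h_24 = 92·60 + 32·50 + 45·50 = 58
h_25 = 92·58 + 32·60 + 45·50 = 0
h_26 = 92·0 + 32·58 + 45·60 = 94
h_27 = 92·94 + 32·0 + 45·58 = 6
h_28 = 92·6 + 32·94 + 45·0 = 68
h_29 = 92·68 + 32·6 + 45·94 = 8
h_30 = 92·8 + 32·68 + 45·6 = 78
h_31 = 92·78 + 32·8 + 45·68 = 16
h_32 = 92·16 + 32·78 + 45·8 = 60
h_33 = 92·60 + 32·16 + 45·78 = 36
h_34 = 92·36 + 32·60 + 45·16 = 35
h_35 = 92·35 + 32·36 + 45·60 = 88
h_36 = 92·88 + 32·35 + 45·36 = 69
h_37 = 92·69 + 32·88 + 45·35 = 69
h_38 = 92·69 + 32·69 + 45·88 = 3
h_39 = 92·3 + 32·69 + 45·69 = 60
h_40 = 92·60 + 32·3 + 45·69 = 88
h_41 = 92·88 + 32·60 + 45·3 = 63
h_42 = 92·63 + 32·88 + 45·60 = 60
h_43 = 92·60 + 32·63 + 45·88 = 50
h_44 = 92·50 + 32·60 + 45·63 = 43
h_45 = 92·43 + 32·50 + 45·60 = 11
h_46 = 92·11 + 32·43 + 45·50 = 79
h_47 = 92·79 + 32·11 + 45·43 = 49
h_48 = 92·49 + 32·79 + 45·11 = 62
h_49 = 92·62 + 32·49 + 45·79 = 60
h_50 = 92·60 + 32·62 + 45·49 = 9
h_51 = 92·9 + 32·60 + 45·62 = 9
h_52 = 92·9 + 32·9 + 45·60 = 33
h_53 = 92·33 + 32·9 + 45·9 = 43
h_54 = 92·43 + 32·33 + 45·9 = 82
h_55 = 92·82 + 32·43 + 45·33 = 26
h_56 = 92·26 + 32·82 + 45·43 = 64
h_57 = 92·64 + 32·26 + 45·82 = 31
h_58 = 92·31 + 32·64 + 45·26 = 56
h_59 = 92·56 + 32·31 + 45·64 = 3
h_60 = 92·3 + 32·56 + 45·31 = 68
h_61 = 92·68 + 32·3 + 45·56 = 45
h_62 = 92·45 + 32·68 + 45·3 = 49
h_63 = 92·49 + 32·45 + 45·68 = 84
h_64 = 92·84 + 32·49 + 45·45 = 69
h_65 = 92·69 + 32·84 + 45·49 = 86
h_66 = 92·86 + 32·69 + 45·84 = 29
h_67 = 92·29 + 32·86 + 45·69 = 86
h_68 = 92·86 + 32·29 + 45·86 = 3
h_69 = 92·3 + 32·86 + 45·29 = 65
h_70 = 92·65 + 32·3 + 45·86 = 52
h_71 = 92·52 + 32·65 + 45·3 = 15
h_72 = 92·15 + 32·52 + 45·65 = 52
h_73 = 92·52 + 32·15 + 45·52 = 38
h_74 = 92·38 + 32·52 + 45·15 = 15
h_75 = 92·15 + 32·38 + 45·52 = 86
h_76 = 92·86 + 32·15 + 45·38 = 14
h_77 = 92·14 + 32·86 + 45·15 = 59
h_78 = 92·59 + 32·14 + 45·86 = 46
h_79 = 92·46 + 32·59 + 45·14 = 57
h_80 = 92·57 + 32·46 + 45·59 = 59
h_81 = 92·59 + 32·57 + 45·46 = 10
h_82 = 92·10 + 32·59 + 45·57 = 38
h_83 = 92·38 + 32·10 + 45·59 = 69
h_84 = 92·69 + 32·38 + 45·10 = 60
h_85 = 92·60 + 32·69 + 45·38 = 29
h_86 = 92·29 + 32·60 + 45·69 = 30
h_87 = 92·30 + 32·29 + 45·60 = 83
h_88 = 92·83 + 32·30 + 45·29 = 7
h_89 = 92·7 + 32·83 + 45·30 = 91
h_90 = 92·91 + 32·7 + 45·83 = 12
h_91 = 92·12 + 32·91 + 45·7 = 63
h_92 = 92·63 + 32·12 + 45·91 = 90
h_93 = 92·90 + 32·63 + 45·12 = 69
h_94 = 92·69 + 32·90 + 45·63 = 35
h_95 = 92·35 + 32·69 + 45·90 = 69
h_96 = 92·69 + 32·35 + 45·69 = 0
h_97 = 92·0 + 32·69 + 45·35 = 0
h_98 = 92·0 + 32·0 + 45·69 = 1
(h_96, h_97, h_98) = (0, 0, 1) = (h_0, h_1, h_2), so the sequence has period 96.
225 ≡ 33 (mod 96), hence h_225 = h_33 = 36.

36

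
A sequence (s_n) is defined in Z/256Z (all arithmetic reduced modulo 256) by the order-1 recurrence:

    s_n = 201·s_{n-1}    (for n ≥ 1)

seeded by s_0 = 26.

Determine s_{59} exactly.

s_1 = 201·26 = 106
s_2 = 201·106 = 58
s_3 = 201·58 = 138
s_4 = 201·138 = 90
s_5 = 201·90 = 170
s_6 = 201·170 = 122
s_7 = 201·122 = 202
s_8 = 201·202 = 154
s_9 = 201·154 = 234
s_10 = 201·234 = 186
s_11 = 201·186 = 10
s_12 = 201·10 = 218
s_13 = 201·218 = 42
s_14 = 201·42 = 250
s_15 = 201·250 = 74
s_16 = 201·74 = 26
(s_16) = (26) = (s_0), so the sequence has period 16.
59 ≡ 11 (mod 16), hence s_59 = s_11 = 10.

10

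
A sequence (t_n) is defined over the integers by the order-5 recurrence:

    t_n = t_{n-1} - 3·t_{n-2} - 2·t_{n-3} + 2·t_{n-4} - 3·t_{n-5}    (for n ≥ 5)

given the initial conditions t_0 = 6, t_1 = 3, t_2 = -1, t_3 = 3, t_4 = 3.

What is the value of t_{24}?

3346320

t_5 = 1·3 + -3·3 + -2·-1 + 2·3 + -3·6 = -16
t_6 = 1·-16 + -3·3 + -2·3 + 2·-1 + -3·3 = -42
t_7 = 1·-42 + -3·-16 + -2·3 + 2·3 + -3·-1 = 9
t_8 = 1·9 + -3·-42 + -2·-16 + 2·3 + -3·3 = 164
t_9 = 1·164 + -3·9 + -2·-42 + 2·-16 + -3·3 = 180
t_10 = 1·180 + -3·164 + -2·9 + 2·-42 + -3·-16 = -366
t_11 = 1·-366 + -3·180 + -2·164 + 2·9 + -3·-42 = -1090
t_12 = 1·-1090 + -3·-366 + -2·180 + 2·164 + -3·9 = -51
t_13 = 1·-51 + -3·-1090 + -2·-366 + 2·180 + -3·164 = 3819
t_14 = 1·3819 + -3·-51 + -2·-1090 + 2·-366 + -3·180 = 4880
t_15 = 1·4880 + -3·3819 + -2·-51 + 2·-1090 + -3·-366 = -7557
t_16 = 1·-7557 + -3·4880 + -2·3819 + 2·-51 + -3·-1090 = -26667
t_17 = 1·-26667 + -3·-7557 + -2·4880 + 2·3819 + -3·-51 = -5965
t_18 = 1·-5965 + -3·-26667 + -2·-7557 + 2·4880 + -3·3819 = 87453
t_19 = 1·87453 + -3·-5965 + -2·-26667 + 2·-7557 + -3·4880 = 128928
t_20 = 1·128928 + -3·87453 + -2·-5965 + 2·-26667 + -3·-7557 = -152164
t_21 = 1·-152164 + -3·128928 + -2·87453 + 2·-5965 + -3·-26667 = -645783
t_22 = 1·-645783 + -3·-152164 + -2·128928 + 2·87453 + -3·-5965 = -254346
t_23 = 1·-254346 + -3·-645783 + -2·-152164 + 2·128928 + -3·87453 = 1982828
t_24 = 1·1982828 + -3·-254346 + -2·-645783 + 2·-152164 + -3·128928 = 3346320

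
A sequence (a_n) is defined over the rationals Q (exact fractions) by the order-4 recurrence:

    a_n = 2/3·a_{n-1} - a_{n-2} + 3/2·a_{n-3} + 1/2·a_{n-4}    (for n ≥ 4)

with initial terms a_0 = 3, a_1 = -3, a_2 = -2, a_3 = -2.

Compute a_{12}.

-915403/78732

a_4 = 2/3·-2 + -1·-2 + 3/2·-3 + 1/2·3 = -7/3
a_5 = 2/3·-7/3 + -1·-2 + 3/2·-2 + 1/2·-3 = -73/18
a_6 = 2/3·-73/18 + -1·-7/3 + 3/2·-2 + 1/2·-2 = -118/27
a_7 = 2/3·-118/27 + -1·-73/18 + 3/2·-7/3 + 1/2·-2 = -272/81
a_8 = 2/3·-272/81 + -1·-118/27 + 3/2·-73/18 + 1/2·-7/3 = -4975/972
a_9 = 2/3·-4975/972 + -1·-272/81 + 3/2·-118/27 + 1/2·-73/18 = -25187/2916
a_10 = 2/3·-25187/2916 + -1·-4975/972 + 3/2·-272/81 + 1/2·-118/27 = -68779/8748
a_11 = 2/3·-68779/8748 + -1·-25187/2916 + 3/2·-4975/972 + 1/2·-272/81 = -312853/52488
a_12 = 2/3·-312853/52488 + -1·-68779/8748 + 3/2·-25187/2916 + 1/2·-4975/972 = -915403/78732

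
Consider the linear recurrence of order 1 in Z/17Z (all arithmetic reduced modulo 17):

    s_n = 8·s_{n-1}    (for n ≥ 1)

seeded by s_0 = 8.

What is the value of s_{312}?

8

s_1 = 8·8 = 13
s_2 = 8·13 = 2
s_3 = 8·2 = 16
s_4 = 8·16 = 9
s_5 = 8·9 = 4
s_6 = 8·4 = 15
s_7 = 8·15 = 1
s_8 = 8·1 = 8
(s_8) = (8) = (s_0), so the sequence has period 8.
312 ≡ 0 (mod 8), hence s_312 = s_0 = 8.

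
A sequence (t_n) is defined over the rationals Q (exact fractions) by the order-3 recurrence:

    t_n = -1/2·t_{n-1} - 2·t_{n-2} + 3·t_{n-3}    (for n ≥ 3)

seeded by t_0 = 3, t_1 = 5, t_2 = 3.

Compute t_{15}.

-29235289/8192

t_3 = -1/2·3 + -2·5 + 3·3 = -5/2
t_4 = -1/2·-5/2 + -2·3 + 3·5 = 41/4
t_5 = -1/2·41/4 + -2·-5/2 + 3·3 = 71/8
t_6 = -1/2·71/8 + -2·41/4 + 3·-5/2 = -519/16
t_7 = -1/2·-519/16 + -2·71/8 + 3·41/4 = 935/32
t_8 = -1/2·935/32 + -2·-519/16 + 3·71/8 = 4921/64
t_9 = -1/2·4921/64 + -2·935/32 + 3·-519/16 = -24857/128
t_10 = -1/2·-24857/128 + -2·4921/64 + 3·935/32 = 7929/256
t_11 = -1/2·7929/256 + -2·-24857/128 + 3·4921/64 = 309031/512
t_12 = -1/2·309031/512 + -2·7929/256 + 3·-24857/128 = -969031/1024
t_13 = -1/2·-969031/1024 + -2·309031/512 + 3·7929/256 = -1312921/2048
t_14 = -1/2·-1312921/2048 + -2·-969031/1024 + 3·309031/512 = 16481913/4096
t_15 = -1/2·16481913/4096 + -2·-1312921/2048 + 3·-969031/1024 = -29235289/8192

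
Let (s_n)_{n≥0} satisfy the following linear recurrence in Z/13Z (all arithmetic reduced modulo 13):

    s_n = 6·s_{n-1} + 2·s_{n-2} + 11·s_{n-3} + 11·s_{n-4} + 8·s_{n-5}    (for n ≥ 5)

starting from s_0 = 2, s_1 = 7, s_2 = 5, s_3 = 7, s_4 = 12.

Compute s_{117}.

7

s_5 = 6·12 + 2·7 + 11·5 + 11·7 + 8·2 = 0
s_6 = 6·0 + 2·12 + 11·7 + 11·5 + 8·7 = 4
s_7 = 6·4 + 2·0 + 11·12 + 11·7 + 8·5 = 0
s_8 = 6·0 + 2·4 + 11·0 + 11·12 + 8·7 = 1
s_9 = 6·1 + 2·0 + 11·4 + 11·0 + 8·12 = 3
s_10 = 6·3 + 2·1 + 11·0 + 11·4 + 8·0 = 12
Continuing the recurrence:
  s_11 = 4;  s_12 = 1;  s_13 = 5;  s_14 = 11;  s_15 = 6;  s_16 = 0
  s_17 = 1;  s_18 = 12;  s_19 = 7;  s_20 = 8;  s_21 = 10;  s_22 = 7
  s_23 = 11;  s_24 = 9;  s_25 = 2;  s_26 = 9;  s_27 = 9;  s_28 = 8
  s_29 = 12;  s_30 = 3;  s_31 = 2;  s_32 = 11;  s_33 = 0;  s_34 = 4
  s_35 = 9;  s_36 = 4;  s_37 = 5;  s_38 = 12;  s_39 = 10;  s_40 = 8
  s_41 = 1;  s_42 = 5;  s_43 = 1;  s_44 = 0;  s_45 = 2;  s_46 = 8
  s_47 = 12;  s_48 = 1;  s_49 = 10;  s_50 = 12;  s_51 = 0;  s_52 = 7
  s_53 = 6;  s_54 = 2;  s_55 = 2;  s_56 = 3;  s_57 = 10;  s_58 = 2
  s_59 = 12;  s_60 = 1;  s_61 = 4;  s_62 = 0;  s_63 = 11;  s_64 = 9
  s_65 = 11;  s_66 = 3;  s_67 = 0;  s_68 = 2;  s_69 = 4;  s_70 = 6
  s_71 = 12;  s_72 = 7;  s_73 = 10;  s_74 = 5;  s_75 = 8;  s_76 = 3
  s_77 = 8;  s_78 = 4;  s_79 = 6;  s_80 = 8;  s_81 = 8;  s_82 = 4
  s_83 = 5;  s_84 = 2;  s_85 = 10;  s_86 = 6;  s_87 = 9;  s_88 = 4
  s_89 = 0;  s_90 = 6;  s_91 = 6;  s_92 = 8;  s_93 = 2;  s_94 = 4
  s_95 = 9;  s_96 = 12;  s_97 = 12;  s_98 = 8;  s_99 = 10;  s_100 = 9
  s_101 = 0;  s_102 = 0;  s_103 = 0;  s_104 = 10;  s_105 = 2;  s_106 = 6
  s_107 = 7;  s_108 = 4;  s_109 = 11;  s_110 = 12;  s_111 = 3;  s_112 = 3
  s_113 = 10;  s_114 = 7;  s_115 = 3
s_116 = 6·3 + 2·7 + 11·10 + 11·3 + 8·3 = 4
s_117 = 6·4 + 2·3 + 11·7 + 11·10 + 8·3 = 7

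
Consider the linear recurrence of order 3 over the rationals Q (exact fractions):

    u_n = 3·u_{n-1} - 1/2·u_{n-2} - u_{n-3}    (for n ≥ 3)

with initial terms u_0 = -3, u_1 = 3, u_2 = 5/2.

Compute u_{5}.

245/4

u_3 = 3·5/2 + -1/2·3 + -1·-3 = 9
u_4 = 3·9 + -1/2·5/2 + -1·3 = 91/4
u_5 = 3·91/4 + -1/2·9 + -1·5/2 = 245/4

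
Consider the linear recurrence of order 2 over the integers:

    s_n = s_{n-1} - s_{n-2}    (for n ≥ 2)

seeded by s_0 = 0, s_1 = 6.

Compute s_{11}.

-6

s_2 = 1·6 + -1·0 = 6
s_3 = 1·6 + -1·6 = 0
s_4 = 1·0 + -1·6 = -6
s_5 = 1·-6 + -1·0 = -6
s_6 = 1·-6 + -1·-6 = 0
s_7 = 1·0 + -1·-6 = 6
s_8 = 1·6 + -1·0 = 6
s_9 = 1·6 + -1·6 = 0
s_10 = 1·0 + -1·6 = -6
s_11 = 1·-6 + -1·0 = -6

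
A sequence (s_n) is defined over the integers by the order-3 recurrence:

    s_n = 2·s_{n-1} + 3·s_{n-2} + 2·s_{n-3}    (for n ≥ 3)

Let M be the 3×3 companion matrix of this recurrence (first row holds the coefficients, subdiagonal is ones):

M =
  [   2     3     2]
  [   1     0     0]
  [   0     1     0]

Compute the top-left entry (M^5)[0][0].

218

(M^5)[0][0] is the top entry after applying M 5 times to the unit state (1, 0, 0). Equivalently it is h_{7} for the auxiliary sequence (h_n) obeying the same recurrence with h_2 = 1 and h_i = 0 for 0 ≤ i < 2:
h_3 = 2·1 + 3·0 + 2·0 = 2
h_4 = 2·2 + 3·1 + 2·0 = 7
h_5 = 2·7 + 3·2 + 2·1 = 22
h_6 = 2·22 + 3·7 + 2·2 = 69
h_7 = 2·69 + 3·22 + 2·7 = 218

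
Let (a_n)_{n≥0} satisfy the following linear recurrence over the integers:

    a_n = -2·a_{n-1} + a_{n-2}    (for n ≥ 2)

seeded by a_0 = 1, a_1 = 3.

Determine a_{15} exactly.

a_2 = -2·3 + 1·1 = -5
a_3 = -2·-5 + 1·3 = 13
a_4 = -2·13 + 1·-5 = -31
a_5 = -2·-31 + 1·13 = 75
a_6 = -2·75 + 1·-31 = -181
a_7 = -2·-181 + 1·75 = 437
a_8 = -2·437 + 1·-181 = -1055
a_9 = -2·-1055 + 1·437 = 2547
a_10 = -2·2547 + 1·-1055 = -6149
a_11 = -2·-6149 + 1·2547 = 14845
a_12 = -2·14845 + 1·-6149 = -35839
a_13 = -2·-35839 + 1·14845 = 86523
a_14 = -2·86523 + 1·-35839 = -208885
a_15 = -2·-208885 + 1·86523 = 504293

504293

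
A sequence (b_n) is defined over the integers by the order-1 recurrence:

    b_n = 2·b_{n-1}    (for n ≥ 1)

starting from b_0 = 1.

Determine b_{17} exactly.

131072

b_1 = 2·1 = 2
b_2 = 2·2 = 4
b_3 = 2·4 = 8
b_4 = 2·8 = 16
b_5 = 2·16 = 32
b_6 = 2·32 = 64
b_7 = 2·64 = 128
b_8 = 2·128 = 256
b_9 = 2·256 = 512
b_10 = 2·512 = 1024
b_11 = 2·1024 = 2048
b_12 = 2·2048 = 4096
b_13 = 2·4096 = 8192
b_14 = 2·8192 = 16384
b_15 = 2·16384 = 32768
b_16 = 2·32768 = 65536
b_17 = 2·65536 = 131072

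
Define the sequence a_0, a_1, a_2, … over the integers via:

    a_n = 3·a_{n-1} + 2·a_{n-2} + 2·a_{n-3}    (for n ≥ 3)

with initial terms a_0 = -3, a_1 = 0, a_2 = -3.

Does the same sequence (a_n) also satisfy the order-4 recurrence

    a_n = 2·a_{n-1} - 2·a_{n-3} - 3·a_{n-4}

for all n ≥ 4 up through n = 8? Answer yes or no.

no

Terms a_0..a_8: -3, 0, -3, -15, -51, -189, -699, -2577, -9507
n=4: candidate gives -21, actual a_4 = -51 ✗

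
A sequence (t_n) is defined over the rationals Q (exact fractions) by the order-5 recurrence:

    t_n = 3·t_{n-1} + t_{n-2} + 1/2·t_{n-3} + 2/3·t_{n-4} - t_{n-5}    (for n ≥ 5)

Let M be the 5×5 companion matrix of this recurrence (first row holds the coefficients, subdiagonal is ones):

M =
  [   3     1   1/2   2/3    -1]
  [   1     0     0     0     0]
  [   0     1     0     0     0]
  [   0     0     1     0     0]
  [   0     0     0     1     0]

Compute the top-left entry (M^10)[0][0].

(M^10)[0][0] is the top entry after applying M 10 times to the unit state (1, 0, 0, 0, 0). Equivalently it is h_{14} for the auxiliary sequence (h_n) obeying the same recurrence with h_4 = 1 and h_i = 0 for 0 ≤ i < 4:
h_5 = 3·1 + 1·0 + 1/2·0 + 2/3·0 + -1·0 = 3
h_6 = 3·3 + 1·1 + 1/2·0 + 2/3·0 + -1·0 = 10
h_7 = 3·10 + 1·3 + 1/2·1 + 2/3·0 + -1·0 = 67/2
h_8 = 3·67/2 + 1·10 + 1/2·3 + 2/3·1 + -1·0 = 338/3
h_9 = 3·338/3 + 1·67/2 + 1/2·10 + 2/3·3 + -1·1 = 755/2
h_10 = 3·755/2 + 1·338/3 + 1/2·67/2 + 2/3·10 + -1·3 = 15187/12
h_11 = 3·15187/12 + 1·755/2 + 1/2·338/3 + 2/3·67/2 + -1·10 = 50915/12
h_12 = 3·50915/12 + 1·15187/12 + 1/2·755/2 + 2/3·338/3 + -1·67/2 = 512089/36
h_13 = 3·512089/36 + 1·50915/12 + 1/2·15187/12 + 2/3·755/2 + -1·338/3 = 1144531/24
h_14 = 3·1144531/24 + 1·512089/36 + 1/2·50915/12 + 2/3·15187/12 + -1·755/2 = 639515/4

639515/4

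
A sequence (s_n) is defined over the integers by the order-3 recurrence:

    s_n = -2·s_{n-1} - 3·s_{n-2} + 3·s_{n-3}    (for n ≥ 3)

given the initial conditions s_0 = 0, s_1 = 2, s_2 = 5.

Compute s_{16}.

287249

s_3 = -2·5 + -3·2 + 3·0 = -16
s_4 = -2·-16 + -3·5 + 3·2 = 23
s_5 = -2·23 + -3·-16 + 3·5 = 17
s_6 = -2·17 + -3·23 + 3·-16 = -151
s_7 = -2·-151 + -3·17 + 3·23 = 320
s_8 = -2·320 + -3·-151 + 3·17 = -136
s_9 = -2·-136 + -3·320 + 3·-151 = -1141
s_10 = -2·-1141 + -3·-136 + 3·320 = 3650
s_11 = -2·3650 + -3·-1141 + 3·-136 = -4285
s_12 = -2·-4285 + -3·3650 + 3·-1141 = -5803
s_13 = -2·-5803 + -3·-4285 + 3·3650 = 35411
s_14 = -2·35411 + -3·-5803 + 3·-4285 = -66268
s_15 = -2·-66268 + -3·35411 + 3·-5803 = 8894
s_16 = -2·8894 + -3·-66268 + 3·35411 = 287249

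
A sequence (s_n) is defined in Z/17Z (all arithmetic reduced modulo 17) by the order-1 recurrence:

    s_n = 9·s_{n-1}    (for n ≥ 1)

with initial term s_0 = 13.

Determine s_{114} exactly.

s_1 = 9·13 = 15
s_2 = 9·15 = 16
s_3 = 9·16 = 8
s_4 = 9·8 = 4
s_5 = 9·4 = 2
s_6 = 9·2 = 1
s_7 = 9·1 = 9
s_8 = 9·9 = 13
(s_8) = (13) = (s_0), so the sequence has period 8.
114 ≡ 2 (mod 8), hence s_114 = s_2 = 16.

16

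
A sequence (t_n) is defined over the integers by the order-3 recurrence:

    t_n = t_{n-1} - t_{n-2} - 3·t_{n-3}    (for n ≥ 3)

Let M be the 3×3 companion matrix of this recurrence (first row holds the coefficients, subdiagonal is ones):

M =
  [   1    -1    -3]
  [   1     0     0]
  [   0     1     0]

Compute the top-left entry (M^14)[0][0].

1632

(M^14)[0][0] is the top entry after applying M 14 times to the unit state (1, 0, 0). Equivalently it is h_{16} for the auxiliary sequence (h_n) obeying the same recurrence with h_2 = 1 and h_i = 0 for 0 ≤ i < 2:
h_3 = 1·1 + -1·0 + -3·0 = 1
h_4 = 1·1 + -1·1 + -3·0 = 0
h_5 = 1·0 + -1·1 + -3·1 = -4
h_6 = 1·-4 + -1·0 + -3·1 = -7
h_7 = 1·-7 + -1·-4 + -3·0 = -3
h_8 = 1·-3 + -1·-7 + -3·-4 = 16
h_9 = 1·16 + -1·-3 + -3·-7 = 40
h_10 = 1·40 + -1·16 + -3·-3 = 33
h_11 = 1·33 + -1·40 + -3·16 = -55
h_12 = 1·-55 + -1·33 + -3·40 = -208
h_13 = 1·-208 + -1·-55 + -3·33 = -252
h_14 = 1·-252 + -1·-208 + -3·-55 = 121
h_15 = 1·121 + -1·-252 + -3·-208 = 997
h_16 = 1·997 + -1·121 + -3·-252 = 1632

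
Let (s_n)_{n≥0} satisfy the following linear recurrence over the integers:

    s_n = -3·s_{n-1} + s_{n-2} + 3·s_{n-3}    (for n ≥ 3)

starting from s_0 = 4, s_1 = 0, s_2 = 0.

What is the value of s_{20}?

s_3 = -3·0 + 1·0 + 3·4 = 12
s_4 = -3·12 + 1·0 + 3·0 = -36
s_5 = -3·-36 + 1·12 + 3·0 = 120
s_6 = -3·120 + 1·-36 + 3·12 = -360
s_7 = -3·-360 + 1·120 + 3·-36 = 1092
s_8 = -3·1092 + 1·-360 + 3·120 = -3276
s_9 = -3·-3276 + 1·1092 + 3·-360 = 9840
s_10 = -3·9840 + 1·-3276 + 3·1092 = -29520
s_11 = -3·-29520 + 1·9840 + 3·-3276 = 88572
s_12 = -3·88572 + 1·-29520 + 3·9840 = -265716
s_13 = -3·-265716 + 1·88572 + 3·-29520 = 797160
s_14 = -3·797160 + 1·-265716 + 3·88572 = -2391480
s_15 = -3·-2391480 + 1·797160 + 3·-265716 = 7174452
s_16 = -3·7174452 + 1·-2391480 + 3·797160 = -21523356
s_17 = -3·-21523356 + 1·7174452 + 3·-2391480 = 64570080
s_18 = -3·64570080 + 1·-21523356 + 3·7174452 = -193710240
s_19 = -3·-193710240 + 1·64570080 + 3·-21523356 = 581130732
s_20 = -3·581130732 + 1·-193710240 + 3·64570080 = -1743392196

-1743392196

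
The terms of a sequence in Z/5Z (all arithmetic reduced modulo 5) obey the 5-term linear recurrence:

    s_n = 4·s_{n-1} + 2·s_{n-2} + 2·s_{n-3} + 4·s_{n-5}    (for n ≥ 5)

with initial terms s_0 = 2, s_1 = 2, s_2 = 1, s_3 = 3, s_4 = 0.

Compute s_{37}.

3

s_5 = 4·0 + 2·3 + 2·1 + 0·2 + 4·2 = 1
s_6 = 4·1 + 2·0 + 2·3 + 0·1 + 4·2 = 3
s_7 = 4·3 + 2·1 + 2·0 + 0·3 + 4·1 = 3
s_8 = 4·3 + 2·3 + 2·1 + 0·0 + 4·3 = 2
s_9 = 4·2 + 2·3 + 2·3 + 0·1 + 4·0 = 0
s_10 = 4·0 + 2·2 + 2·3 + 0·3 + 4·1 = 4
s_11 = 4·4 + 2·0 + 2·2 + 0·3 + 4·3 = 2
s_12 = 4·2 + 2·4 + 2·0 + 0·2 + 4·3 = 3
s_13 = 4·3 + 2·2 + 2·4 + 0·0 + 4·2 = 2
s_14 = 4·2 + 2·3 + 2·2 + 0·4 + 4·0 = 3
s_15 = 4·3 + 2·2 + 2·3 + 0·2 + 4·4 = 3
s_16 = 4·3 + 2·3 + 2·2 + 0·3 + 4·2 = 0
s_17 = 4·0 + 2·3 + 2·3 + 0·2 + 4·3 = 4
s_18 = 4·4 + 2·0 + 2·3 + 0·3 + 4·2 = 0
s_19 = 4·0 + 2·4 + 2·0 + 0·3 + 4·3 = 0
s_20 = 4·0 + 2·0 + 2·4 + 0·0 + 4·3 = 0
s_21 = 4·0 + 2·0 + 2·0 + 0·4 + 4·0 = 0
s_22 = 4·0 + 2·0 + 2·0 + 0·0 + 4·4 = 1
s_23 = 4·1 + 2·0 + 2·0 + 0·0 + 4·0 = 4
s_24 = 4·4 + 2·1 + 2·0 + 0·0 + 4·0 = 3
s_25 = 4·3 + 2·4 + 2·1 + 0·0 + 4·0 = 2
s_26 = 4·2 + 2·3 + 2·4 + 0·1 + 4·0 = 2
s_27 = 4·2 + 2·2 + 2·3 + 0·4 + 4·1 = 2
s_28 = 4·2 + 2·2 + 2·2 + 0·3 + 4·4 = 2
s_29 = 4·2 + 2·2 + 2·2 + 0·2 + 4·3 = 3
s_30 = 4·3 + 2·2 + 2·2 + 0·2 + 4·2 = 3
s_31 = 4·3 + 2·3 + 2·2 + 0·2 + 4·2 = 0
s_32 = 4·0 + 2·3 + 2·3 + 0·2 + 4·2 = 0
s_33 = 4·0 + 2·0 + 2·3 + 0·3 + 4·2 = 4
s_34 = 4·4 + 2·0 + 2·0 + 0·3 + 4·3 = 3
s_35 = 4·3 + 2·4 + 2·0 + 0·0 + 4·3 = 2
s_36 = 4·2 + 2·3 + 2·4 + 0·0 + 4·0 = 2
s_37 = 4·2 + 2·2 + 2·3 + 0·4 + 4·0 = 3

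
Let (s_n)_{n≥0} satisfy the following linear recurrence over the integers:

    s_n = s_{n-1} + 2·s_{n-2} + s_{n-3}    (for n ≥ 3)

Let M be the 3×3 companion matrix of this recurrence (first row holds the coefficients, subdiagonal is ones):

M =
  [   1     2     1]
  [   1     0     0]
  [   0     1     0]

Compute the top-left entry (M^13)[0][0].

(M^13)[0][0] is the top entry after applying M 13 times to the unit state (1, 0, 0). Equivalently it is h_{15} for the auxiliary sequence (h_n) obeying the same recurrence with h_2 = 1 and h_i = 0 for 0 ≤ i < 2:
h_3 = 1·1 + 2·0 + 1·0 = 1
h_4 = 1·1 + 2·1 + 1·0 = 3
h_5 = 1·3 + 2·1 + 1·1 = 6
h_6 = 1·6 + 2·3 + 1·1 = 13
h_7 = 1·13 + 2·6 + 1·3 = 28
h_8 = 1·28 + 2·13 + 1·6 = 60
h_9 = 1·60 + 2·28 + 1·13 = 129
h_10 = 1·129 + 2·60 + 1·28 = 277
h_11 = 1·277 + 2·129 + 1·60 = 595
h_12 = 1·595 + 2·277 + 1·129 = 1278
h_13 = 1·1278 + 2·595 + 1·277 = 2745
h_14 = 1·2745 + 2·1278 + 1·595 = 5896
h_15 = 1·5896 + 2·2745 + 1·1278 = 12664

12664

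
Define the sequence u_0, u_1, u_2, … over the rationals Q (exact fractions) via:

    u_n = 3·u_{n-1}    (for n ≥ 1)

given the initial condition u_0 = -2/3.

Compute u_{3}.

u_1 = 3·-2/3 = -2
u_2 = 3·-2 = -6
u_3 = 3·-6 = -18

-18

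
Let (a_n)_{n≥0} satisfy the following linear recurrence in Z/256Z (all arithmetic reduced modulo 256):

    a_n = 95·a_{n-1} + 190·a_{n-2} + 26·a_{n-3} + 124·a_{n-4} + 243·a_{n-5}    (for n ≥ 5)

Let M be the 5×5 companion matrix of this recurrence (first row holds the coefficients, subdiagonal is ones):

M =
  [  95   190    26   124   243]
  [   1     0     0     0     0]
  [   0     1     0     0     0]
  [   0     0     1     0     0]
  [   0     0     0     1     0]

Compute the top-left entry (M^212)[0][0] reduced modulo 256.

(M^212)[0][0] is the top entry after applying M 212 times to the unit state (1, 0, 0, 0, 0). Equivalently it is h_{216} for the auxiliary sequence (h_n) obeying the same recurrence with h_4 = 1 and h_i = 0 for 0 ≤ i < 4:
h_5 = 95·1 + 190·0 + 26·0 + 124·0 + 243·0 = 95
h_6 = 95·95 + 190·1 + 26·0 + 124·0 + 243·0 = 255
h_7 = 95·255 + 190·95 + 26·1 + 124·0 + 243·0 = 61
h_8 = 95·61 + 190·255 + 26·95 + 124·1 + 243·0 = 7
h_9 = 95·7 + 190·61 + 26·255 + 124·95 + 243·1 = 188
h_10 = 95·188 + 190·7 + 26·61 + 124·255 + 243·95 = 217
Continuing the recurrence:
  h_11 = 94;  h_12 = 83;  h_13 = 80;  h_14 = 102;  h_15 = 43;  h_16 = 55
  h_17 = 56;  h_18 = 80;  h_19 = 124;  h_20 = 137;  h_21 = 84;  h_22 = 90
  h_23 = 168;  h_24 = 188;  h_25 = 83;  h_26 = 185;  h_27 = 39;  h_28 = 189
  h_29 = 135;  h_30 = 186;  h_31 = 233;  h_32 = 202;  h_33 = 147;  h_34 = 96
  h_35 = 168;  h_36 = 137;  h_37 = 57;  h_38 = 238;  h_39 = 10;  h_40 = 248
  h_41 = 71;  h_42 = 208;  h_43 = 212;  h_44 = 224;  h_45 = 100;  h_46 = 9
  h_47 = 111;  h_48 = 195;  h_49 = 185;  h_50 = 239;  h_51 = 28;  h_52 = 97
  h_53 = 194;  h_54 = 51;  h_55 = 48;  h_56 = 238;  h_57 = 43;  h_58 = 83
  h_59 = 140;  h_60 = 196;  h_61 = 208;  h_62 = 229;  h_63 = 220;  h_64 = 142
  h_65 = 8;  h_66 = 16;  h_67 = 59;  h_68 = 49;  h_69 = 67;  h_70 = 145
  h_71 = 71;  h_72 = 130;  h_73 = 161;  h_74 = 70;  h_75 = 179;  h_76 = 24
  h_77 = 64;  h_78 = 121;  h_79 = 253;  h_80 = 186;  h_81 = 222;  h_82 = 124
  h_83 = 19;  h_84 = 224;  h_85 = 232;  h_86 = 16;  h_87 = 200;  h_88 = 49
  h_89 = 63;  h_90 = 7;  h_91 = 101;  h_92 = 167;  h_93 = 172;  h_94 = 57
  h_95 = 86;  h_96 = 115;  h_97 = 32;  h_98 = 214;  h_99 = 155;  h_100 = 239
  h_101 = 32;  h_102 = 8;  h_103 = 52;  h_104 = 97;  h_105 = 196;  h_106 = 66
  h_107 = 152;  h_108 = 164;  h_109 = 99;  h_110 = 233;  h_111 = 223;  h_112 = 117
  h_113 = 55;  h_114 = 186;  h_115 = 233;  h_116 = 114;  h_117 = 211;  h_118 = 224
  h_119 = 184;  h_120 = 89;  h_121 = 193;  h_122 = 38;  h_123 = 34;  h_124 = 48
  h_125 = 223;  h_126 = 112;  h_127 = 124;  h_128 = 80;  h_129 = 172;  h_130 = 185
  h_131 = 207;  h_132 = 11;  h_133 = 193;  h_134 = 175;  h_135 = 44;  h_136 = 161
  h_137 = 26;  h_138 = 147;  h_139 = 160;  h_140 = 222;  h_141 = 123;  h_142 = 139
  h_143 = 116;  h_144 = 28;  h_145 = 232;  h_146 = 189;  h_147 = 76;  h_148 = 182
  h_149 = 24;  h_150 = 120;  h_151 = 11;  h_152 = 225;  h_153 = 59;  h_154 = 233
  h_155 = 87;  h_156 = 162;  h_157 = 129;  h_158 = 206;  h_159 = 243;  h_160 = 56
  h_161 = 80;  h_162 = 41;  h_163 = 133;  h_164 = 178;  h_165 = 214;  h_166 = 212
  h_167 = 235;  h_168 = 192;  h_169 = 208;  h_170 = 96;  h_171 = 144;  h_172 = 225
  h_173 = 31;  h_174 = 15;  h_175 = 77;  h_176 = 135;  h_177 = 92;  h_178 = 217
  h_179 = 14;  h_180 = 19;  h_181 = 48;  h_182 = 198;  h_183 = 203;  h_184 = 167
  h_185 = 8;  h_186 = 0;  h_187 = 44;  h_188 = 185;  h_189 = 180;  h_190 = 42
  h_191 = 72;  h_192 = 140;  h_193 = 115;  h_194 = 25;  h_195 = 151;  h_196 = 109
  h_197 = 167;  h_198 = 122;  h_199 = 41;  h_200 = 218;  h_201 = 19;  h_202 = 160
  h_203 = 72;  h_204 = 233;  h_205 = 73;  h_206 = 222;  h_207 = 250;  h_208 = 40
  h_209 = 119;  h_210 = 16;  h_211 = 36;  h_212 = 0;  h_213 = 244;  h_214 = 233
h_215 = 95·233 + 190·244 + 26·0 + 124·36 + 243·16 = 47
h_216 = 95·47 + 190·233 + 26·244 + 124·0 + 243·36 = 83

83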